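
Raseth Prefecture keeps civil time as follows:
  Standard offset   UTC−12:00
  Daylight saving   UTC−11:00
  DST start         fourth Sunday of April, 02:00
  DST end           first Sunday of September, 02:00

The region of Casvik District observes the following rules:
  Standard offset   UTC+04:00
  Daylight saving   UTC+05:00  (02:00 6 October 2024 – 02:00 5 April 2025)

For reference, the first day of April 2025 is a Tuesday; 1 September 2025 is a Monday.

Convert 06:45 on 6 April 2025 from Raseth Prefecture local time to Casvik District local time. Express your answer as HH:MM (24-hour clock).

1 April 2025 is a Tuesday, so the first Sunday is April 6 and the fourth is April 27.
1 September 2025 is a Monday, so the first Sunday is September 7.
6 April 2025 does not fall between 27 April and 7 September, so daylight saving is not in effect and Raseth Prefecture is at UTC−12:00.
06:45 Raseth Prefecture + 12h = 18:45 UTC.
At the standard offset (UTC+04:00), 18:45 UTC + 4h = 22:45 Casvik District standard time.
The standard-time date in Casvik District, 6 April 2025, is outside the daylight-saving period (6 October 2024 – 5 April 2025), so Casvik District is on standard time, UTC+04:00.
18:45 UTC + 4h = 22:45 Casvik District.

22:45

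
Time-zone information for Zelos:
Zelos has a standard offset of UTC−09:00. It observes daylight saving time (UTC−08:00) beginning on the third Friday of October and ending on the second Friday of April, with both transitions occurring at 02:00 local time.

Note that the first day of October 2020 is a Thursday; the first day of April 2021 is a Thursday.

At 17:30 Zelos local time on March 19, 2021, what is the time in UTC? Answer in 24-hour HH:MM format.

01:30

1 October 2020 is a Thursday, so the first Friday is October 2 and the third is October 16.
1 April 2021 is a Thursday, so the first Friday is April 2 and the second is April 9.
Daylight saving runs 16 October 2020 – 9 April 2021; March 19, 2021 is inside that window, so Zelos is at UTC−08:00.
17:30 local + 8h = 01:30 UTC (rolling into the next day, 20 March 2021).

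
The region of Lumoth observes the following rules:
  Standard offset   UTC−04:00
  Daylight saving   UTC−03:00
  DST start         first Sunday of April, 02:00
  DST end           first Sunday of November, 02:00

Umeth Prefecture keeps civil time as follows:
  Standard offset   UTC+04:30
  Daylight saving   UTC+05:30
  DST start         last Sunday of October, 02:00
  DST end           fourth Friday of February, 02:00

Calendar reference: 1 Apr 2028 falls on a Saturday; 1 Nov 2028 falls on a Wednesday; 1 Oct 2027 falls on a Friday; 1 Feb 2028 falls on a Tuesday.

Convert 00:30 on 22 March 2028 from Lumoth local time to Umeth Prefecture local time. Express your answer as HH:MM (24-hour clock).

1 April 2028 is a Saturday, so the first Sunday is April 2.
1 November 2028 is a Wednesday, so the first Sunday is November 5.
22 March 2028 does not fall between 2 April and 5 November, so daylight saving is not in effect and Lumoth is at UTC−04:00.
00:30 Lumoth + 4h = 04:30 UTC.
1 October 2027 is a Friday, so Sundays fall on 3, 10, 17, 24, 31; the last is October 31.
1 February 2028 is a Tuesday, so the first Friday is February 4 and the fourth is February 25.
At the standard offset (UTC+04:30), 04:30 UTC + 4h30m = 09:00 Umeth Prefecture standard time.
The standard-time date in Umeth Prefecture, 22 March 2028, is outside the daylight-saving period (31 October 2027 – 25 February 2028), so Umeth Prefecture is on standard time, UTC+04:30.
04:30 UTC + 4h30m = 09:00 Umeth Prefecture.

09:00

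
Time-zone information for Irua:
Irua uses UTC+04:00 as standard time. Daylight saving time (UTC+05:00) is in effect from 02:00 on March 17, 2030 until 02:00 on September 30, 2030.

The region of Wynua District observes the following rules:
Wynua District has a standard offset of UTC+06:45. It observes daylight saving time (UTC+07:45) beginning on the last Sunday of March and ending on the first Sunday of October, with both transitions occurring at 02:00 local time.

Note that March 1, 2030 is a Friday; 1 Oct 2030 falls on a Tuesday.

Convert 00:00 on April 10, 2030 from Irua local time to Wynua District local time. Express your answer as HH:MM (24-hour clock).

April 10, 2030 lies within the daylight-saving period (17 March – 30 September), so Irua is on daylight time, UTC+05:00.
00:00 Irua − 5h = 19:00 UTC (rolling into the previous day, 9 April 2030).
1 March 2030 is a Friday, so Sundays fall on 3, 10, 17, 24, 31; the last is March 31.
1 October 2030 is a Tuesday, so the first Sunday is October 6.
At the standard offset (UTC+06:45), 19:00 UTC + 6h45m = 01:45 Wynua District standard time (rolling into the next day, 10 April 2030).
The standard-time date in Wynua District, April 10, 2030, falls between 31 March and 6 October, so daylight saving is in effect and Wynua District is at UTC+07:45.
19:00 UTC + 7h45m = 02:45 Wynua District (rolling into the next day, 10 April 2030).

02:45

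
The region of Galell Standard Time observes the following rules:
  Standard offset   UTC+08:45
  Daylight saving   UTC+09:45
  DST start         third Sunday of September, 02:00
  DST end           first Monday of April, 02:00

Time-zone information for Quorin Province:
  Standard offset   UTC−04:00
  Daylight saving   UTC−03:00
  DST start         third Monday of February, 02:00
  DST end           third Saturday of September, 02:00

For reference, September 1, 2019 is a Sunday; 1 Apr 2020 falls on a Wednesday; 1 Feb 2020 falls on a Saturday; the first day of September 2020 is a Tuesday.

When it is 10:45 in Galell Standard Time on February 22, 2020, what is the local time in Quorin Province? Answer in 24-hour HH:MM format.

22:00

1 September 2019 is a Sunday, so the first Sunday is September 1 and the third is September 15.
1 April 2020 is a Wednesday, so the first Monday is April 6.
Daylight saving runs 15 September 2019 – 6 April 2020; February 22, 2020 is inside that window, so Galell Standard Time is at UTC+09:45.
10:45 Galell Standard Time − 9h45m = 01:00 UTC.
1 February 2020 is a Saturday, so the first Monday is February 3 and the third is February 17.
1 September 2020 is a Tuesday, so the first Saturday is September 5 and the third is September 19.
At the standard offset (UTC−04:00), 01:00 UTC − 4h = 21:00 Quorin Province standard time (rolling into the previous day, 21 February 2020).
The standard-time date in Quorin Province, February 21, 2020, falls between 17 February and 19 September, so daylight saving is in effect and Quorin Province is at UTC−03:00.
01:00 UTC − 3h = 22:00 Quorin Province (rolling into the previous day, 21 February 2020).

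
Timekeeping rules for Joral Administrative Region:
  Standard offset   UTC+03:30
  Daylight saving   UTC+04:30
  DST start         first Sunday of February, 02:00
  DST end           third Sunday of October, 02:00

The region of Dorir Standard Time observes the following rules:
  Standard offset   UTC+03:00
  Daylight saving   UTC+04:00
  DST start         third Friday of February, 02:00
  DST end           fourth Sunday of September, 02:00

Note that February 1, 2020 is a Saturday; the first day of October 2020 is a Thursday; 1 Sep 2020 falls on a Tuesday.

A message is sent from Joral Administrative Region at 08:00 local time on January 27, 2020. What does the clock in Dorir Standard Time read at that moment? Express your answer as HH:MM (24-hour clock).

07:30

1 February 2020 is a Saturday, so the first Sunday is February 2.
1 October 2020 is a Thursday, so the first Sunday is October 4 and the third is October 18.
Daylight saving runs 2 February – 18 October; January 27, 2020 is outside that window, so Joral Administrative Region is on standard time at UTC+03:30.
08:00 Joral Administrative Region − 3h30m = 04:30 UTC.
1 February 2020 is a Saturday, so the first Friday is February 7 and the third is February 21.
1 September 2020 is a Tuesday, so the first Sunday is September 6 and the fourth is September 27.
At the standard offset (UTC+03:00), 04:30 UTC + 3h = 07:30 Dorir Standard Time standard time.
The standard-time date in Dorir Standard Time, January 27, 2020, does not fall between 21 February and 27 September, so daylight saving is not in effect and Dorir Standard Time is at UTC+03:00.
04:30 UTC + 3h = 07:30 Dorir Standard Time.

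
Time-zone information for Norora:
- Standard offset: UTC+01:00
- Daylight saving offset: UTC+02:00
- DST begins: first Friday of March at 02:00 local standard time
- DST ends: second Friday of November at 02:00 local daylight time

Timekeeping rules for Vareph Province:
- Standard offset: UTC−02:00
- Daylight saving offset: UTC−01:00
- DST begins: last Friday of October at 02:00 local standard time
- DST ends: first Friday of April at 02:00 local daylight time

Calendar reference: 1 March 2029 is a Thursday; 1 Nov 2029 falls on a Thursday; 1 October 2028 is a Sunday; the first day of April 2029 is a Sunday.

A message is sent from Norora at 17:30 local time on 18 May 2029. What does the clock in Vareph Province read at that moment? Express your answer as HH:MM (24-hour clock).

13:30

1 March 2029 is a Thursday, so the first Friday is March 2.
1 November 2029 is a Thursday, so the first Friday is November 2 and the second is November 9.
18 May 2029 falls between 2 March and 9 November, so daylight saving is in effect and Norora is at UTC+02:00.
17:30 Norora − 2h = 15:30 UTC.
1 October 2028 is a Sunday, so Fridays fall on 6, 13, 20, 27; the last is October 27.
1 April 2029 is a Sunday, so the first Friday is April 6.
At the standard offset (UTC−02:00), 15:30 UTC − 2h = 13:30 Vareph Province standard time.
The standard-time date in Vareph Province, 18 May 2029, is outside the daylight-saving period (27 October 2028 – 6 April 2029), so Vareph Province is on standard time, UTC−02:00.
15:30 UTC − 2h = 13:30 Vareph Province.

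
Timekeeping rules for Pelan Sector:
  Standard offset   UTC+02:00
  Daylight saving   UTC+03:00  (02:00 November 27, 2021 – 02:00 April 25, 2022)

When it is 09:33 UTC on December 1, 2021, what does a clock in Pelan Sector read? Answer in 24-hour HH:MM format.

At the standard offset (UTC+02:00), 09:33 UTC + 2h = 11:33 Pelan Sector standard time.
The standard-time date in Pelan Sector, December 1, 2021, falls between 27 November 2021 and 25 April 2022, so daylight saving is in effect and Pelan Sector is at UTC+03:00.
09:33 UTC + 3h = 12:33 local.

12:33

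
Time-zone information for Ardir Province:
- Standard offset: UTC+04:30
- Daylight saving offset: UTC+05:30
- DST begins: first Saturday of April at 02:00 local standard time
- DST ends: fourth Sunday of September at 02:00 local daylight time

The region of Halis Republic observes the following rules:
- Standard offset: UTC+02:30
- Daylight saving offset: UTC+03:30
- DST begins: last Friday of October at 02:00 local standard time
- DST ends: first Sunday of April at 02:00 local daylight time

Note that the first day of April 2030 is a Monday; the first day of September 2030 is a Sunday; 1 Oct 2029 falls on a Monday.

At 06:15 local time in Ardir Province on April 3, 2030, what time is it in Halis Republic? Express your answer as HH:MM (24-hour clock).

1 April 2030 is a Monday, so the first Saturday is April 6.
1 September 2030 is a Sunday, so the first Sunday is September 1 and the fourth is September 22.
Daylight saving runs 6 April – 22 September; April 3, 2030 is outside that window, so Ardir Province is on standard time at UTC+04:30.
06:15 Ardir Province − 4h30m = 01:45 UTC.
1 October 2029 is a Monday, so Fridays fall on 5, 12, 19, 26; the last is October 26.
1 April 2030 is a Monday, so the first Sunday is April 7.
At the standard offset (UTC+02:30), 01:45 UTC + 2h30m = 04:15 Halis Republic standard time.
The standard-time date in Halis Republic, April 3, 2030, falls between 26 October 2029 and 7 April 2030, so daylight saving is in effect and Halis Republic is at UTC+03:30.
01:45 UTC + 3h30m = 05:15 Halis Republic.

05:15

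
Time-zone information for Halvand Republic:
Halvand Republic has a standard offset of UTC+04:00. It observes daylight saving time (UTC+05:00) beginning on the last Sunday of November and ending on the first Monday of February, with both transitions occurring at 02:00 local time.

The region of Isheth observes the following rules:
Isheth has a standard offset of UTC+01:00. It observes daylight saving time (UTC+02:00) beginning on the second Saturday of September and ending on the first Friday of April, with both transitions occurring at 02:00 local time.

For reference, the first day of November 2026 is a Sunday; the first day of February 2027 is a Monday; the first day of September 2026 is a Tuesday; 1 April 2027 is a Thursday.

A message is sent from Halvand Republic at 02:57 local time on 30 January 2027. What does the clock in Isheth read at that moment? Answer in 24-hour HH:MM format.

1 November 2026 is a Sunday, so Sundays fall on 1, 8, 15, 22, 29; the last is November 29.
1 February 2027 is a Monday, so the first Monday is February 1.
30 January 2027 falls between 29 November 2026 and 1 February 2027, so daylight saving is in effect and Halvand Republic is at UTC+05:00.
02:57 Halvand Republic − 5h = 21:57 UTC (rolling into the previous day, 29 January 2027).
1 September 2026 is a Tuesday, so the first Saturday is September 5 and the second is September 12.
1 April 2027 is a Thursday, so the first Friday is April 2.
At the standard offset (UTC+01:00), 21:57 UTC + 1h = 22:57 Isheth standard time.
Daylight saving runs 12 September 2026 – 2 April 2027; the standard-time date in Isheth, 29 January 2027, is inside that window, so Isheth is at UTC+02:00.
21:57 UTC + 2h = 23:57 Isheth.

23:57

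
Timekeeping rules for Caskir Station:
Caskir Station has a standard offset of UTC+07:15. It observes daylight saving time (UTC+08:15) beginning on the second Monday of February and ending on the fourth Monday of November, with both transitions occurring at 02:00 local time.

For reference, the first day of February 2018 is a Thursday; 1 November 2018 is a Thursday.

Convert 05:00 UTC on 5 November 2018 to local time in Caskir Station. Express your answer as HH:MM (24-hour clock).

1 February 2018 is a Thursday, so the first Monday is February 5 and the second is February 12.
1 November 2018 is a Thursday, so the first Monday is November 5 and the fourth is November 26.
At the standard offset (UTC+07:15), 05:00 UTC + 7h15m = 12:15 Caskir Station standard time.
The standard-time date in Caskir Station, 5 November 2018, falls between 12 February and 26 November, so daylight saving is in effect and Caskir Station is at UTC+08:15.
05:00 UTC + 8h15m = 13:15 local.

13:15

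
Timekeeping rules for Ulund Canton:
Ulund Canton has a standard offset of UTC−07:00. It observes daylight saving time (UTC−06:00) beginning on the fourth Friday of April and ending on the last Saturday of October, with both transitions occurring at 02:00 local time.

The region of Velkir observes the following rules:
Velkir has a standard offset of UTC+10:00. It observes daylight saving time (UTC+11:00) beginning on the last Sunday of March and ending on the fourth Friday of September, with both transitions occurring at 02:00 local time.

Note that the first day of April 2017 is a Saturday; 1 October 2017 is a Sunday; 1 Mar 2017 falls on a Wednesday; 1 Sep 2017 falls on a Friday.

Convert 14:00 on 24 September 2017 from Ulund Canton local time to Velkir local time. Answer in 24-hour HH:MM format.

06:00

1 April 2017 is a Saturday, so the first Friday is April 7 and the fourth is April 28.
1 October 2017 is a Sunday, so Saturdays fall on 7, 14, 21, 28; the last is October 28.
24 September 2017 lies within the daylight-saving period (28 April – 28 October), so Ulund Canton is on daylight time, UTC−06:00.
14:00 Ulund Canton + 6h = 20:00 UTC.
1 March 2017 is a Wednesday, so Sundays fall on 5, 12, 19, 26; the last is March 26.
1 September 2017 is a Friday, so the first Friday is September 1 and the fourth is September 22.
At the standard offset (UTC+10:00), 20:00 UTC + 10h = 06:00 Velkir standard time (rolling into the next day, 25 September 2017).
The standard-time date in Velkir, 25 September 2017, is outside the daylight-saving period (26 March – 22 September), so Velkir is on standard time, UTC+10:00.
20:00 UTC + 10h = 06:00 Velkir (rolling into the next day, 25 September 2017).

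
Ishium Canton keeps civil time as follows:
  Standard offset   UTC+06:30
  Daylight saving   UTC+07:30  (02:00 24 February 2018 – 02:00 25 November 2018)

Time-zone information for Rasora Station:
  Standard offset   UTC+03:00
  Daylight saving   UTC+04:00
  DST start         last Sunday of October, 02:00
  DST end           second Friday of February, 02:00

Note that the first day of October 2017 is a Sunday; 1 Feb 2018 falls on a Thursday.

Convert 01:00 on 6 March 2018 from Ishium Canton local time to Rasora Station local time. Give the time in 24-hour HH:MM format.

20:30

Daylight saving runs 24 February – 25 November; 6 March 2018 is inside that window, so Ishium Canton is at UTC+07:30.
01:00 Ishium Canton − 7h30m = 17:30 UTC (rolling into the previous day, 5 March 2018).
1 October 2017 is a Sunday, so Sundays fall on 1, 8, 15, 22, 29; the last is October 29.
1 February 2018 is a Thursday, so the first Friday is February 2 and the second is February 9.
At the standard offset (UTC+03:00), 17:30 UTC + 3h = 20:30 Rasora Station standard time.
The standard-time date in Rasora Station, 5 March 2018, is outside the daylight-saving period (29 October 2017 – 9 February 2018), so Rasora Station is on standard time, UTC+03:00.
17:30 UTC + 3h = 20:30 Rasora Station.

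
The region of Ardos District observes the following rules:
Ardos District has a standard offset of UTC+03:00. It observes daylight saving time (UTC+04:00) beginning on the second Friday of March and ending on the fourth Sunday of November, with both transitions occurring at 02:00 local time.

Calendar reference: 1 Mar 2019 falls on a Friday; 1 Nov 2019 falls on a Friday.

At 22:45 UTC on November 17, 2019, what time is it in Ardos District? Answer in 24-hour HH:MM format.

1 March 2019 is a Friday, so the first Friday is March 1 and the second is March 8.
1 November 2019 is a Friday, so the first Sunday is November 3 and the fourth is November 24.
At the standard offset (UTC+03:00), 22:45 UTC + 3h = 01:45 Ardos District standard time (rolling into the next day, 18 November 2019).
Daylight saving runs 8 March – 24 November; the standard-time date in Ardos District, November 18, 2019, is inside that window, so Ardos District is at UTC+04:00.
22:45 UTC + 4h = 02:45 local (rolling into the next day, 18 November 2019).

02:45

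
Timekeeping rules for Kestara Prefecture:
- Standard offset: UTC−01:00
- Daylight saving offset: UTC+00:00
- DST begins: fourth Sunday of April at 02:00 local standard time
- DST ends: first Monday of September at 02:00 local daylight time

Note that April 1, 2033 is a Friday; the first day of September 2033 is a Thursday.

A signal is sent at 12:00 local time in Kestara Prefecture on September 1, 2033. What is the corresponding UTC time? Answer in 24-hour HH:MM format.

1 April 2033 is a Friday, so the first Sunday is April 3 and the fourth is April 24.
1 September 2033 is a Thursday, so the first Monday is September 5.
September 1, 2033 falls between 24 April and 5 September, so daylight saving is in effect and Kestara Prefecture is at UTC+00:00.
12:00 local − 0h = 12:00 UTC.

12:00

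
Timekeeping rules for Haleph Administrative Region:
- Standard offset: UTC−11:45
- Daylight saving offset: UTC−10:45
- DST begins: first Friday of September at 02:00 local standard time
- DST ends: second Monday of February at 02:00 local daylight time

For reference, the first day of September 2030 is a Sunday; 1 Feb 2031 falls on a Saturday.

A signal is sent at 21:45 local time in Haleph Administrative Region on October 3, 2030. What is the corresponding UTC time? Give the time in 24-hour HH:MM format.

08:30

1 September 2030 is a Sunday, so the first Friday is September 6.
1 February 2031 is a Saturday, so the first Monday is February 3 and the second is February 10.
October 3, 2030 falls between 6 September 2030 and 10 February 2031, so daylight saving is in effect and Haleph Administrative Region is at UTC−10:45.
21:45 local + 10h45m = 08:30 UTC (rolling into the next day, 4 October 2030).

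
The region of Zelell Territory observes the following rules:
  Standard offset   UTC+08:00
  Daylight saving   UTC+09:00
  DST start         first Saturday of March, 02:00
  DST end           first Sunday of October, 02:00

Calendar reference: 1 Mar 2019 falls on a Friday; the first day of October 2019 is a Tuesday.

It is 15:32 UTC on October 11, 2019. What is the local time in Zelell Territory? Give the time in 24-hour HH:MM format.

23:32

1 March 2019 is a Friday, so the first Saturday is March 2.
1 October 2019 is a Tuesday, so the first Sunday is October 6.
At the standard offset (UTC+08:00), 15:32 UTC + 8h = 23:32 Zelell Territory standard time.
The standard-time date in Zelell Territory, October 11, 2019, does not fall between 2 March and 6 October, so daylight saving is not in effect and Zelell Territory is at UTC+08:00.
15:32 UTC + 8h = 23:32 local.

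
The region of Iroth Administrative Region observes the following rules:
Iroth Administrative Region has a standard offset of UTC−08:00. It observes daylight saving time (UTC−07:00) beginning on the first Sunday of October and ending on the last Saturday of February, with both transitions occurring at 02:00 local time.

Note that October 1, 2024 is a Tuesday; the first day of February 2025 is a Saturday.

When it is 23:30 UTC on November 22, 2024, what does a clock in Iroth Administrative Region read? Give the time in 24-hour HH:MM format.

16:30

1 October 2024 is a Tuesday, so the first Sunday is October 6.
1 February 2025 is a Saturday, so Saturdays fall on 1, 8, 15, 22; the last is February 22.
At the standard offset (UTC−08:00), 23:30 UTC − 8h = 15:30 Iroth Administrative Region standard time.
The standard-time date in Iroth Administrative Region, November 22, 2024, falls between 6 October 2024 and 22 February 2025, so daylight saving is in effect and Iroth Administrative Region is at UTC−07:00.
23:30 UTC − 7h = 16:30 local.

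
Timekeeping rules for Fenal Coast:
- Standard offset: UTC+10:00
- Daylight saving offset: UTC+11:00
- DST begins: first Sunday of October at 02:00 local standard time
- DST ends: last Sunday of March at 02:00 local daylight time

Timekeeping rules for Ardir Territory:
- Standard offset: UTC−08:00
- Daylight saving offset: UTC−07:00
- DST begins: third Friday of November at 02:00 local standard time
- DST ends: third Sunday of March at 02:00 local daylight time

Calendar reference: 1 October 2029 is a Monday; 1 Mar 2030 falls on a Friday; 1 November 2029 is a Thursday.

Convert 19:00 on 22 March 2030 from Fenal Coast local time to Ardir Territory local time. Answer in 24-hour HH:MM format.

1 October 2029 is a Monday, so the first Sunday is October 7.
1 March 2030 is a Friday, so Sundays fall on 3, 10, 17, 24, 31; the last is March 31.
22 March 2030 lies within the daylight-saving period (7 October 2029 – 31 March 2030), so Fenal Coast is on daylight time, UTC+11:00.
19:00 Fenal Coast − 11h = 08:00 UTC.
1 November 2029 is a Thursday, so the first Friday is November 2 and the third is November 16.
1 March 2030 is a Friday, so the first Sunday is March 3 and the third is March 17.
At the standard offset (UTC−08:00), 08:00 UTC − 8h = 00:00 Ardir Territory standard time.
Daylight saving runs 16 November 2029 – 17 March 2030; the standard-time date in Ardir Territory, 22 March 2030, is outside that window, so Ardir Territory is on standard time at UTC−08:00.
08:00 UTC − 8h = 00:00 Ardir Territory.

00:00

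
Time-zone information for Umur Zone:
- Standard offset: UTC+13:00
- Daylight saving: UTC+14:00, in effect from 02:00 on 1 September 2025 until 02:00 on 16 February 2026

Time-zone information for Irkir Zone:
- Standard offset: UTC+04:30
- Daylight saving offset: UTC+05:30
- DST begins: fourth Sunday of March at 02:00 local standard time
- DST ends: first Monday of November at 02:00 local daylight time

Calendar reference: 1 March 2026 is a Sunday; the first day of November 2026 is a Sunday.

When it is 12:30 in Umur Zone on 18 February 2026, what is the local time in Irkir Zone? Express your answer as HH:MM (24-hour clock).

04:00

18 February 2026 does not fall between 1 September 2025 and 16 February 2026, so daylight saving is not in effect and Umur Zone is at UTC+13:00.
12:30 Umur Zone − 13h = 23:30 UTC (rolling into the previous day, 17 February 2026).
1 March 2026 is a Sunday, so the first Sunday is March 1 and the fourth is March 22.
1 November 2026 is a Sunday, so the first Monday is November 2.
At the standard offset (UTC+04:30), 23:30 UTC + 4h30m = 04:00 Irkir Zone standard time (rolling into the next day, 18 February 2026).
The standard-time date in Irkir Zone, 18 February 2026, is outside the daylight-saving period (22 March – 2 November), so Irkir Zone is on standard time, UTC+04:30.
23:30 UTC + 4h30m = 04:00 Irkir Zone (rolling into the next day, 18 February 2026).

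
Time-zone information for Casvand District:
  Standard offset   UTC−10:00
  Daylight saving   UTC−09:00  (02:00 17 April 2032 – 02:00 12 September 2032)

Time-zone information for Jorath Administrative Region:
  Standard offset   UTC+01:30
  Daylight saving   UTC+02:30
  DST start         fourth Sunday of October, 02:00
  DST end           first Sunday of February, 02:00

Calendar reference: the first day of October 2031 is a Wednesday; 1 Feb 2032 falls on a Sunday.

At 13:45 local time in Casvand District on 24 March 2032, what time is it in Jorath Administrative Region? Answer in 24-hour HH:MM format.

24 March 2032 does not fall between 17 April and 12 September, so daylight saving is not in effect and Casvand District is at UTC−10:00.
13:45 Casvand District + 10h = 23:45 UTC.
1 October 2031 is a Wednesday, so the first Sunday is October 5 and the fourth is October 26.
1 February 2032 is a Sunday, so the first Sunday is February 1.
At the standard offset (UTC+01:30), 23:45 UTC + 1h30m = 01:15 Jorath Administrative Region standard time (rolling into the next day, 25 March 2032).
Daylight saving runs 26 October 2031 – 1 February 2032; the standard-time date in Jorath Administrative Region, 25 March 2032, is outside that window, so Jorath Administrative Region is on standard time at UTC+01:30.
23:45 UTC + 1h30m = 01:15 Jorath Administrative Region (rolling into the next day, 25 March 2032).

01:15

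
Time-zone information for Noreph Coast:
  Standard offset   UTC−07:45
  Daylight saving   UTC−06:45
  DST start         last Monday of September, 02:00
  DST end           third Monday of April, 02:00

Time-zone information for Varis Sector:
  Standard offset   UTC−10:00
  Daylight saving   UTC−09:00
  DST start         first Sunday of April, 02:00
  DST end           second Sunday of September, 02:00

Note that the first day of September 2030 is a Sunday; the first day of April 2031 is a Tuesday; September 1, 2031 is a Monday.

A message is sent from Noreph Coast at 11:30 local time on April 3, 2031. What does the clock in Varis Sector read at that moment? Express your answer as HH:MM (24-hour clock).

1 September 2030 is a Sunday, so Mondays fall on 2, 9, 16, 23, 30; the last is September 30.
1 April 2031 is a Tuesday, so the first Monday is April 7 and the third is April 21.
April 3, 2031 falls between 30 September 2030 and 21 April 2031, so daylight saving is in effect and Noreph Coast is at UTC−06:45.
11:30 Noreph Coast + 6h45m = 18:15 UTC.
1 April 2031 is a Tuesday, so the first Sunday is April 6.
1 September 2031 is a Monday, so the first Sunday is September 7 and the second is September 14.
At the standard offset (UTC−10:00), 18:15 UTC − 10h = 08:15 Varis Sector standard time.
The standard-time date in Varis Sector, April 3, 2031, is outside the daylight-saving period (6 April – 14 September), so Varis Sector is on standard time, UTC−10:00.
18:15 UTC − 10h = 08:15 Varis Sector.

08:15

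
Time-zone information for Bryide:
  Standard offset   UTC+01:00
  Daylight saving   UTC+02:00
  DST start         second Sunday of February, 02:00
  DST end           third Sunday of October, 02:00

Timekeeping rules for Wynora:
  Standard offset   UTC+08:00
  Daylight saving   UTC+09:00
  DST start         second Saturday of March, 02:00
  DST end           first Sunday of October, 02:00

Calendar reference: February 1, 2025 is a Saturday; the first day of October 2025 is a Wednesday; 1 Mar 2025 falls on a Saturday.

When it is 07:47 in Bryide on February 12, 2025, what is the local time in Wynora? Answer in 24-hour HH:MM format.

1 February 2025 is a Saturday, so the first Sunday is February 2 and the second is February 9.
1 October 2025 is a Wednesday, so the first Sunday is October 5 and the third is October 19.
February 12, 2025 falls between 9 February and 19 October, so daylight saving is in effect and Bryide is at UTC+02:00.
07:47 Bryide − 2h = 05:47 UTC.
1 March 2025 is a Saturday, so the first Saturday is March 1 and the second is March 8.
1 October 2025 is a Wednesday, so the first Sunday is October 5.
At the standard offset (UTC+08:00), 05:47 UTC + 8h = 13:47 Wynora standard time.
The standard-time date in Wynora, February 12, 2025, does not fall between 8 March and 5 October, so daylight saving is not in effect and Wynora is at UTC+08:00.
05:47 UTC + 8h = 13:47 Wynora.

13:47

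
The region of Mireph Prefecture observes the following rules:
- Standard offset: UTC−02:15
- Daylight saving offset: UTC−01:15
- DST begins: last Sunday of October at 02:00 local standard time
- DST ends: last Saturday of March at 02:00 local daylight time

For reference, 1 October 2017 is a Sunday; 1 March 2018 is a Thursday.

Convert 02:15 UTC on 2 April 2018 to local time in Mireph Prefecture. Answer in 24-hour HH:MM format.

00:00

1 October 2017 is a Sunday, so Sundays fall on 1, 8, 15, 22, 29; the last is October 29.
1 March 2018 is a Thursday, so Saturdays fall on 3, 10, 17, 24, 31; the last is March 31.
At the standard offset (UTC−02:15), 02:15 UTC − 2h15m = 00:00 Mireph Prefecture standard time.
The standard-time date in Mireph Prefecture, 2 April 2018, does not fall between 29 October 2017 and 31 March 2018, so daylight saving is not in effect and Mireph Prefecture is at UTC−02:15.
02:15 UTC − 2h15m = 00:00 local.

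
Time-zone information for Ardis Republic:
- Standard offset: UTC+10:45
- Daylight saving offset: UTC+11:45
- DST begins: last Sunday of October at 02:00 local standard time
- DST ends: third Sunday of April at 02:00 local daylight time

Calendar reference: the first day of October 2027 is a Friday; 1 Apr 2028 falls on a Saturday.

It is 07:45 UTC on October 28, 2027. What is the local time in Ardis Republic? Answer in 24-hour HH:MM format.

18:30

1 October 2027 is a Friday, so Sundays fall on 3, 10, 17, 24, 31; the last is October 31.
1 April 2028 is a Saturday, so the first Sunday is April 2 and the third is April 16.
At the standard offset (UTC+10:45), 07:45 UTC + 10h45m = 18:30 Ardis Republic standard time.
The standard-time date in Ardis Republic, October 28, 2027, is outside the daylight-saving period (31 October 2027 – 16 April 2028), so Ardis Republic is on standard time, UTC+10:45.
07:45 UTC + 10h45m = 18:30 local.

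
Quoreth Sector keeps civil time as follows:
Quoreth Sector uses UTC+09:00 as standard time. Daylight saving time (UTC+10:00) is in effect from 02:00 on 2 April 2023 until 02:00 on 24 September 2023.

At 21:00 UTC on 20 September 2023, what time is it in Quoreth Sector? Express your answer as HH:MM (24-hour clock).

07:00

At the standard offset (UTC+09:00), 21:00 UTC + 9h = 06:00 Quoreth Sector standard time (rolling into the next day, 21 September 2023).
The standard-time date in Quoreth Sector, 21 September 2023, lies within the daylight-saving period (2 April – 24 September), so Quoreth Sector is on daylight time, UTC+10:00.
21:00 UTC + 10h = 07:00 local (rolling into the next day, 21 September 2023).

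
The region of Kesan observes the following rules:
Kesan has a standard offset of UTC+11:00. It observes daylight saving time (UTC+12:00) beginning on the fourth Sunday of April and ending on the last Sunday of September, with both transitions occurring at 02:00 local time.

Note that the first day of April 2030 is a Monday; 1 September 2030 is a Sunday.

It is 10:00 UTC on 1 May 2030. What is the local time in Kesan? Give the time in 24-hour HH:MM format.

1 April 2030 is a Monday, so the first Sunday is April 7 and the fourth is April 28.
1 September 2030 is a Sunday, so Sundays fall on 1, 8, 15, 22, 29; the last is September 29.
At the standard offset (UTC+11:00), 10:00 UTC + 11h = 21:00 Kesan standard time.
The standard-time date in Kesan, 1 May 2030, falls between 28 April and 29 September, so daylight saving is in effect and Kesan is at UTC+12:00.
10:00 UTC + 12h = 22:00 local.

22:00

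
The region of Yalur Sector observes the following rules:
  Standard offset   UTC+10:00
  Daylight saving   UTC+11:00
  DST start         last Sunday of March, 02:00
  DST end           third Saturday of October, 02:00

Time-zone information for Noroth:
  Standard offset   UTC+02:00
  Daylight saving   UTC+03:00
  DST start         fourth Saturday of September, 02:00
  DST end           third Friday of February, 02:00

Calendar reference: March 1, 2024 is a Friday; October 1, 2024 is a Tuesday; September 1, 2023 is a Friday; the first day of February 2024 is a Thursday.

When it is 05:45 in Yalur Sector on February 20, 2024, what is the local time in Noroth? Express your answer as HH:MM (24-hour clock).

21:45

1 March 2024 is a Friday, so Sundays fall on 3, 10, 17, 24, 31; the last is March 31.
1 October 2024 is a Tuesday, so the first Saturday is October 5 and the third is October 19.
February 20, 2024 does not fall between 31 March and 19 October, so daylight saving is not in effect and Yalur Sector is at UTC+10:00.
05:45 Yalur Sector − 10h = 19:45 UTC (rolling into the previous day, 19 February 2024).
1 September 2023 is a Friday, so the first Saturday is September 2 and the fourth is September 23.
1 February 2024 is a Thursday, so the first Friday is February 2 and the third is February 16.
At the standard offset (UTC+02:00), 19:45 UTC + 2h = 21:45 Noroth standard time.
The standard-time date in Noroth, February 19, 2024, does not fall between 23 September 2023 and 16 February 2024, so daylight saving is not in effect and Noroth is at UTC+02:00.
19:45 UTC + 2h = 21:45 Noroth.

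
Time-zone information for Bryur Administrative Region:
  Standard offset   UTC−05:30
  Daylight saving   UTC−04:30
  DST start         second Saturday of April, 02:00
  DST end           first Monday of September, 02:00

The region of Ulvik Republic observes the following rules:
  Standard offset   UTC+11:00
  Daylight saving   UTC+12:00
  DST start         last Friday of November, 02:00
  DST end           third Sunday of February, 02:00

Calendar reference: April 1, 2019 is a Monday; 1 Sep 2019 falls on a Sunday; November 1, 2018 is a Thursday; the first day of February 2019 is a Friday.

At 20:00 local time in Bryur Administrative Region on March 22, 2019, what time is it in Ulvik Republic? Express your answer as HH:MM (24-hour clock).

1 April 2019 is a Monday, so the first Saturday is April 6 and the second is April 13.
1 September 2019 is a Sunday, so the first Monday is September 2.
Daylight saving runs 13 April – 2 September; March 22, 2019 is outside that window, so Bryur Administrative Region is on standard time at UTC−05:30.
20:00 Bryur Administrative Region + 5h30m = 01:30 UTC (rolling into the next day, 23 March 2019).
1 November 2018 is a Thursday, so Fridays fall on 2, 9, 16, 23, 30; the last is November 30.
1 February 2019 is a Friday, so the first Sunday is February 3 and the third is February 17.
At the standard offset (UTC+11:00), 01:30 UTC + 11h = 12:30 Ulvik Republic standard time.
The standard-time date in Ulvik Republic, March 23, 2019, is outside the daylight-saving period (30 November 2018 – 17 February 2019), so Ulvik Republic is on standard time, UTC+11:00.
01:30 UTC + 11h = 12:30 Ulvik Republic.

12:30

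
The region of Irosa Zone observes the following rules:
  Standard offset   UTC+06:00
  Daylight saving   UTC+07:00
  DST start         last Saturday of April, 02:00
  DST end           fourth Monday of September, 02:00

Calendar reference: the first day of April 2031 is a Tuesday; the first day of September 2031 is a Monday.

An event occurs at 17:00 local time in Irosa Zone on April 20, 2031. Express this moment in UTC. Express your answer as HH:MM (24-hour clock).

1 April 2031 is a Tuesday, so Saturdays fall on 5, 12, 19, 26; the last is April 26.
1 September 2031 is a Monday, so the first Monday is September 1 and the fourth is September 22.
April 20, 2031 does not fall between 26 April and 22 September, so daylight saving is not in effect and Irosa Zone is at UTC+06:00.
17:00 local − 6h = 11:00 UTC.

11:00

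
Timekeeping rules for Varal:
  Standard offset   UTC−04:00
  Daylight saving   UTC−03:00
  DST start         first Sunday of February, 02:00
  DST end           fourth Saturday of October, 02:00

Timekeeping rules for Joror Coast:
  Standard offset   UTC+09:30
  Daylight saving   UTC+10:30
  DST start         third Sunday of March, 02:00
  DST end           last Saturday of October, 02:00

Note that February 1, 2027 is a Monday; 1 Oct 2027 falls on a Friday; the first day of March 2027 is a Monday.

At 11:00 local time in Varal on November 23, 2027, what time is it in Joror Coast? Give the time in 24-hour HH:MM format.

00:30

1 February 2027 is a Monday, so the first Sunday is February 7.
1 October 2027 is a Friday, so the first Saturday is October 2 and the fourth is October 23.
Daylight saving runs 7 February – 23 October; November 23, 2027 is outside that window, so Varal is on standard time at UTC−04:00.
11:00 Varal + 4h = 15:00 UTC.
1 March 2027 is a Monday, so the first Sunday is March 7 and the third is March 21.
1 October 2027 is a Friday, so Saturdays fall on 2, 9, 16, 23, 30; the last is October 30.
At the standard offset (UTC+09:30), 15:00 UTC + 9h30m = 00:30 Joror Coast standard time (rolling into the next day, 24 November 2027).
Daylight saving runs 21 March – 30 October; the standard-time date in Joror Coast, November 24, 2027, is outside that window, so Joror Coast is on standard time at UTC+09:30.
15:00 UTC + 9h30m = 00:30 Joror Coast (rolling into the next day, 24 November 2027).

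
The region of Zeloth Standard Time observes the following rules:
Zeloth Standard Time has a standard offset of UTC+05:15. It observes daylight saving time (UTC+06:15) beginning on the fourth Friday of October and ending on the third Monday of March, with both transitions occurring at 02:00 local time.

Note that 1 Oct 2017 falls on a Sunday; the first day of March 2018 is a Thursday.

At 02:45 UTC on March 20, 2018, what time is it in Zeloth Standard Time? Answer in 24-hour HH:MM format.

08:00

1 October 2017 is a Sunday, so the first Friday is October 6 and the fourth is October 27.
1 March 2018 is a Thursday, so the first Monday is March 5 and the third is March 19.
At the standard offset (UTC+05:15), 02:45 UTC + 5h15m = 08:00 Zeloth Standard Time standard time.
Daylight saving runs 27 October 2017 – 19 March 2018; the standard-time date in Zeloth Standard Time, March 20, 2018, is outside that window, so Zeloth Standard Time is on standard time at UTC+05:15.
02:45 UTC + 5h15m = 08:00 local.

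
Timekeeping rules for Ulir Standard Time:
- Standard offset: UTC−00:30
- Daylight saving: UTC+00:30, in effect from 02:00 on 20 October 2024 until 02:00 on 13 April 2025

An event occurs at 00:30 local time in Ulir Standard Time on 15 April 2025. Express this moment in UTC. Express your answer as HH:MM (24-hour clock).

15 April 2025 is outside the daylight-saving period (20 October 2024 – 13 April 2025), so Ulir Standard Time is on standard time, UTC−00:30.
00:30 local + 0h30m = 01:00 UTC.

01:00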